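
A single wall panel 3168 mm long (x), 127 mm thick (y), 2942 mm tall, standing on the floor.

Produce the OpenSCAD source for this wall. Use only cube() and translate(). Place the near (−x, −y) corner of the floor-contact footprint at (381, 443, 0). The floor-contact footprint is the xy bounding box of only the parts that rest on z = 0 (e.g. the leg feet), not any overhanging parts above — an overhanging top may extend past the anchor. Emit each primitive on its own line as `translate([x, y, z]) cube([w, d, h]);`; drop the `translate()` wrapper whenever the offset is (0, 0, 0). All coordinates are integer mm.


translate([381, 443, 0]) cube([3168, 127, 2942]);


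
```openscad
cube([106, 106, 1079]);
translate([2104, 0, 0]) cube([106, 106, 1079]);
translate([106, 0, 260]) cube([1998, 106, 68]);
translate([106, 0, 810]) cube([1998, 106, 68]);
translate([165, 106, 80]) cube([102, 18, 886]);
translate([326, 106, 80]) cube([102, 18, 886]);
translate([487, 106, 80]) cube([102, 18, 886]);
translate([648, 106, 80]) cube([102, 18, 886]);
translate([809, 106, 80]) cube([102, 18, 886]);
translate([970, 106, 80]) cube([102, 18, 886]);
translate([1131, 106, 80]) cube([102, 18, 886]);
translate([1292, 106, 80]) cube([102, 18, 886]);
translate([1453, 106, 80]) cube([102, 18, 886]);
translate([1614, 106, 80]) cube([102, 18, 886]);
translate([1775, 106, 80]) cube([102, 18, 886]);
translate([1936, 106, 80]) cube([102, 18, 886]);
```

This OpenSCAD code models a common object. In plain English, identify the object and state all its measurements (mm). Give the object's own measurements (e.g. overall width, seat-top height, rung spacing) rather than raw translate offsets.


A fence section. Two 106×106 mm posts, 1079 mm tall, stand on the floor with a clear span of 1998 mm between their inner faces. Two horizontal rails of 106×68 mm section span the gap between the posts with their undersides at z = 260 mm and z = 810 mm, flush with the posts' −y face. 12 pickets, each 102 mm wide, 18 mm thick and 886 mm tall, are fixed to the +y face of the rails with their bottoms at z = 80 mm, spaced across the span with a 59 mm gap after the −x post and between neighbouring pickets, with 66 mm left before the +x post.


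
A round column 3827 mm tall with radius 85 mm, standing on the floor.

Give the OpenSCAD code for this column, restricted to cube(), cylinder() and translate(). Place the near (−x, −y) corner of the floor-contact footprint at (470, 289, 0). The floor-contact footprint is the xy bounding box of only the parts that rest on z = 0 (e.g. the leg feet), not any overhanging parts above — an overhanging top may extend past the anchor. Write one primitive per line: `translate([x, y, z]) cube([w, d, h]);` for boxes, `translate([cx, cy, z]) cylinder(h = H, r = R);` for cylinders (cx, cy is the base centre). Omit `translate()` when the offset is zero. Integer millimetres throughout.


translate([555, 374, 0]) cylinder(h = 3827, r = 85);


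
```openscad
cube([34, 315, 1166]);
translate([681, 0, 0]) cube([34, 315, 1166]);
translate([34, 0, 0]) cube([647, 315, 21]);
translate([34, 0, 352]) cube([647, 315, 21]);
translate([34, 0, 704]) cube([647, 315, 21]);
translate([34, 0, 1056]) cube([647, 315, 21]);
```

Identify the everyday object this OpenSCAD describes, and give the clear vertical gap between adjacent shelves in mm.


A bookshelf. The clear shelf gap is 331 mm.

Two tall side panels with 4 horizontal boards between them — a bookshelf. The first two shelf undersides are at z = 0 and z = 352; with shelf thickness 21, the clear gap is 352 − 0 − 21 = 331 mm.


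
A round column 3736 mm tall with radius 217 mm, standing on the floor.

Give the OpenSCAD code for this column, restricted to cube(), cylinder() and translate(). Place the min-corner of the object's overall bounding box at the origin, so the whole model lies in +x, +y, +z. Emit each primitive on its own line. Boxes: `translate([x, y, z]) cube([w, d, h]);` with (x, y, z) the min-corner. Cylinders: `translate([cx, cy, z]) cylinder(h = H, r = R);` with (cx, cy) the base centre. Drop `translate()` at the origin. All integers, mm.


translate([217, 217, 0]) cylinder(h = 3736, r = 217);


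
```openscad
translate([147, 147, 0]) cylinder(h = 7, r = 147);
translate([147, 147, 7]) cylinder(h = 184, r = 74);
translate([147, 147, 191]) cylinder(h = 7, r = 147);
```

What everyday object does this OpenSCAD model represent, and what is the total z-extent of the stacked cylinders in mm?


A spool. The overall height is 198 mm.

Three coaxial cylinders, large–small–large — a spool. Two 7 mm flanges and a 184 mm core give 7 + 184 + 7 = 198 mm.


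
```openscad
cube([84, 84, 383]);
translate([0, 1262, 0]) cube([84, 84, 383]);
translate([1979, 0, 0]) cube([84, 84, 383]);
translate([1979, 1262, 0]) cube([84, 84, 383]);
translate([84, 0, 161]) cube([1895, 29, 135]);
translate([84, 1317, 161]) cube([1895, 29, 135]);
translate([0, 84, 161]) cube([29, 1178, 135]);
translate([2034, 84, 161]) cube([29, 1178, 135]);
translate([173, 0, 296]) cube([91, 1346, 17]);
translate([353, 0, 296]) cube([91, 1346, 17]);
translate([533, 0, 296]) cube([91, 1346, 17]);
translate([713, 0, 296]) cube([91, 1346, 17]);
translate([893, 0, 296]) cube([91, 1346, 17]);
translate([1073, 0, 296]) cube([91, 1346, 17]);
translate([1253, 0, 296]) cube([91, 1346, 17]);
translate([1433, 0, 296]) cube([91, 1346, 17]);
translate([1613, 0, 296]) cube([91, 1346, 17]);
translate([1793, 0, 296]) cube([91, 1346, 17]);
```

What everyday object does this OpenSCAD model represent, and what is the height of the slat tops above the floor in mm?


A bed frame. The slat-top height is 313 mm.

Four posts, four rails, and a row of slats — a bed frame. Slats sit on the rails at z = 161 + 135 = 296; with slat thickness 17, the top is 313 mm.


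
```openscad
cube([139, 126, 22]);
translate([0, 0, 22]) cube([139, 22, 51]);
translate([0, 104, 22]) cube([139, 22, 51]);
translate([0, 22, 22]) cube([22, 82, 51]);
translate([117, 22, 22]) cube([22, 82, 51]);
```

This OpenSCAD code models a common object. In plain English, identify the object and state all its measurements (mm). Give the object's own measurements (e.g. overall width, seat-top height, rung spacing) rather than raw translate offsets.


An open-topped rectangular box: outside dimensions 139×126×73 mm, with a uniform wall and base thickness of 22 mm. The base is a full 139×126 slab on the floor; four walls sit on top of the base. The front and back walls (the −y and +y sides) span the full width; the two side walls fit between them.


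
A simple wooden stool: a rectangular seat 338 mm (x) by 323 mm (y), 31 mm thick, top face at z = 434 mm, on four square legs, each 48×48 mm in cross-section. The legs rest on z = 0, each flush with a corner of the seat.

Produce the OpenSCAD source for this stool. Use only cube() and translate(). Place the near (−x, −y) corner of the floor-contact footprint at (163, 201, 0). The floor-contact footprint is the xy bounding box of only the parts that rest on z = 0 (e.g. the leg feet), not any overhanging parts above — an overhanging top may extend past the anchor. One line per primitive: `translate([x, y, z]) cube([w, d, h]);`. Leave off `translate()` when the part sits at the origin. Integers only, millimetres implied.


translate([163, 201, 403]) cube([338, 323, 31]);
translate([163, 201, 0]) cube([48, 48, 403]);
translate([453, 201, 0]) cube([48, 48, 403]);
translate([163, 476, 0]) cube([48, 48, 403]);
translate([453, 476, 0]) cube([48, 48, 403]);


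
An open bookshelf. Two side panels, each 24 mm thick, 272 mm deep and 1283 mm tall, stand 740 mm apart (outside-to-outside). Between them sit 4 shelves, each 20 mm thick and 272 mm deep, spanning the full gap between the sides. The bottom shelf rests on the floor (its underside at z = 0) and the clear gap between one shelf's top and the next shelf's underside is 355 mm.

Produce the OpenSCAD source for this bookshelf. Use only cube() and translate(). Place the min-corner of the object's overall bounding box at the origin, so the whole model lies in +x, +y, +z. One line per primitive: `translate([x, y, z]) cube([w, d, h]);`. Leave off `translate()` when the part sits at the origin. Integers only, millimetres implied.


cube([24, 272, 1283]);
translate([716, 0, 0]) cube([24, 272, 1283]);
translate([24, 0, 0]) cube([692, 272, 20]);
translate([24, 0, 375]) cube([692, 272, 20]);
translate([24, 0, 750]) cube([692, 272, 20]);
translate([24, 0, 1125]) cube([692, 272, 20]);


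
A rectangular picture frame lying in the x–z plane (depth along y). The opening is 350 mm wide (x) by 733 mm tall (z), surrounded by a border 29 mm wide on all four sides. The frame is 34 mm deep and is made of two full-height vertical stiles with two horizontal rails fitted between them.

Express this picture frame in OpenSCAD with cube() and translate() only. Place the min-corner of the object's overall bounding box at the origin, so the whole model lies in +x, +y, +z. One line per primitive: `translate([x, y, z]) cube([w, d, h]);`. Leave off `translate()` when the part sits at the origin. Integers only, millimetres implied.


cube([29, 34, 791]);
translate([379, 0, 0]) cube([29, 34, 791]);
translate([29, 0, 0]) cube([350, 34, 29]);
translate([29, 0, 762]) cube([350, 34, 29]);


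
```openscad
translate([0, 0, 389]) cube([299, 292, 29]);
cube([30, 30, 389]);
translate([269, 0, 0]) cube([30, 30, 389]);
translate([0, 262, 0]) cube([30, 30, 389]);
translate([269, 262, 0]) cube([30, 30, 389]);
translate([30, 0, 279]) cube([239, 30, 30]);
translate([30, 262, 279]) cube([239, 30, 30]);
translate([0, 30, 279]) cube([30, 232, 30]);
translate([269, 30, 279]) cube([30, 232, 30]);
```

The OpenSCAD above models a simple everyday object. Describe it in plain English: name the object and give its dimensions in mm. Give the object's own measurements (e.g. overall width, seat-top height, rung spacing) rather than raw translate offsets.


A four-legged stool. The seat is a 299×292×29 mm slab whose top surface is at z = 418 mm; four square legs, each 30×30 mm in cross-section, run from the floor (z = 0) to the underside of the seat, each flush with a corner of the seat. Four stretchers, 30 mm wide and 30 mm tall, connect adjacent legs with their undersides at z = 279 mm, each running between the inner faces of the legs it joins and aligned with the legs' outer faces on the other axis.


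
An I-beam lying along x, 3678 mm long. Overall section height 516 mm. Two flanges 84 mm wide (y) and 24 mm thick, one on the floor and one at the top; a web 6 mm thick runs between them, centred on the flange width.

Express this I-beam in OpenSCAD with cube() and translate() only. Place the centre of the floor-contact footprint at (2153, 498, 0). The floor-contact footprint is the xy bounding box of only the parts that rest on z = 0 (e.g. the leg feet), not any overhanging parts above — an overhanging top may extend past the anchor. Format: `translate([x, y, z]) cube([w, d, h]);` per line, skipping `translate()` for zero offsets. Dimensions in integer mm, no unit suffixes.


translate([314, 456, 0]) cube([3678, 84, 24]);
translate([314, 495, 24]) cube([3678, 6, 468]);
translate([314, 456, 492]) cube([3678, 84, 24]);


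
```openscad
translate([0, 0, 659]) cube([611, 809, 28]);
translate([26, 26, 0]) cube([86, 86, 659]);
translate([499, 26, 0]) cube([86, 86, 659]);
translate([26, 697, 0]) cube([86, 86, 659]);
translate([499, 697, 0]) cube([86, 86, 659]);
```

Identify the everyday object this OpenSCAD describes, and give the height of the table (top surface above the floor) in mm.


A table. The table height is 687 mm.

A 611×809×28 slab sits at z = 659 on four 86 mm square posts — a table. The top surface is at 659 + 28 = 687 mm.


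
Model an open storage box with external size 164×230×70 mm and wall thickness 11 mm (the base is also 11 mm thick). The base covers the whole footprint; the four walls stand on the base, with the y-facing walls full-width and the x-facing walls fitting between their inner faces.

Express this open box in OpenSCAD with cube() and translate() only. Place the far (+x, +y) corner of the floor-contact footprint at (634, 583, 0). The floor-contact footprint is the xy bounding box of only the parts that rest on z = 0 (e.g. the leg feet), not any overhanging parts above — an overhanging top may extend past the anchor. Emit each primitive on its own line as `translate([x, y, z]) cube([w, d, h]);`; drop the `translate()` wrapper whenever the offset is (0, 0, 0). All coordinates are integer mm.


translate([470, 353, 0]) cube([164, 230, 11]);
translate([470, 353, 11]) cube([164, 11, 59]);
translate([470, 572, 11]) cube([164, 11, 59]);
translate([470, 364, 11]) cube([11, 208, 59]);
translate([623, 364, 11]) cube([11, 208, 59]);


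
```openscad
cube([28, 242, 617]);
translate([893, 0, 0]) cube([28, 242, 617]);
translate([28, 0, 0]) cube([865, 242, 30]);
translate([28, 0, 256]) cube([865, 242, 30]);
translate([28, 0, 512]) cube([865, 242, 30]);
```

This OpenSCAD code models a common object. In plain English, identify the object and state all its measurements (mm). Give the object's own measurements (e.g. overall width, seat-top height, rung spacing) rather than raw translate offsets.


An open bookshelf. Two side panels, each 28 mm thick, 242 mm deep and 617 mm tall, stand 921 mm apart (outside-to-outside). Between them sit 3 shelves, each 30 mm thick and 242 mm deep, spanning the full gap between the sides. The bottom shelf rests on the floor (its underside at z = 0) and the clear gap between one shelf's top and the next shelf's underside is 226 mm.


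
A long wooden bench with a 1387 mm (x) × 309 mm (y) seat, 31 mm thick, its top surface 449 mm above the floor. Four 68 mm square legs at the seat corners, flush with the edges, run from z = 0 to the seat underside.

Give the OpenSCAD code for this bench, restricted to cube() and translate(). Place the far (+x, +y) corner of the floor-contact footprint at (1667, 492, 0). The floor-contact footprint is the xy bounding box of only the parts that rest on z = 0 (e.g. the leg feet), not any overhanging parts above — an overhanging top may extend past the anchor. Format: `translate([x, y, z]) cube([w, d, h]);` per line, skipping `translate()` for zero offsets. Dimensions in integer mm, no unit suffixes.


translate([280, 183, 418]) cube([1387, 309, 31]);
translate([280, 183, 0]) cube([68, 68, 418]);
translate([280, 424, 0]) cube([68, 68, 418]);
translate([1599, 183, 0]) cube([68, 68, 418]);
translate([1599, 424, 0]) cube([68, 68, 418]);


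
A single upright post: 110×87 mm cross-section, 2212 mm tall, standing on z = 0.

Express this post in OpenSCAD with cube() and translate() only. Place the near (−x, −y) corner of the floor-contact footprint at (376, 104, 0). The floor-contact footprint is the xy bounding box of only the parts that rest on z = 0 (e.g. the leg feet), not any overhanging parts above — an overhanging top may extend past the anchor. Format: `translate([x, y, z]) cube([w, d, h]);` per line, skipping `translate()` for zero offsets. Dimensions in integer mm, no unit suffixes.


translate([376, 104, 0]) cube([110, 87, 2212]);


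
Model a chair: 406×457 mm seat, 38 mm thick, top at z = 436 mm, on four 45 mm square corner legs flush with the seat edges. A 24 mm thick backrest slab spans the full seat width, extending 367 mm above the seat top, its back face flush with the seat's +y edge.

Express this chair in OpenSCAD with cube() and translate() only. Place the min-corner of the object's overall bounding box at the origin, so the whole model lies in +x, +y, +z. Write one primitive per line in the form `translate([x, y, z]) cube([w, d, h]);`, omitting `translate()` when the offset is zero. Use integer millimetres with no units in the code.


translate([0, 0, 398]) cube([406, 457, 38]);
cube([45, 45, 398]);
translate([361, 0, 0]) cube([45, 45, 398]);
translate([0, 412, 0]) cube([45, 45, 398]);
translate([361, 412, 0]) cube([45, 45, 398]);
translate([0, 433, 436]) cube([406, 24, 367]);


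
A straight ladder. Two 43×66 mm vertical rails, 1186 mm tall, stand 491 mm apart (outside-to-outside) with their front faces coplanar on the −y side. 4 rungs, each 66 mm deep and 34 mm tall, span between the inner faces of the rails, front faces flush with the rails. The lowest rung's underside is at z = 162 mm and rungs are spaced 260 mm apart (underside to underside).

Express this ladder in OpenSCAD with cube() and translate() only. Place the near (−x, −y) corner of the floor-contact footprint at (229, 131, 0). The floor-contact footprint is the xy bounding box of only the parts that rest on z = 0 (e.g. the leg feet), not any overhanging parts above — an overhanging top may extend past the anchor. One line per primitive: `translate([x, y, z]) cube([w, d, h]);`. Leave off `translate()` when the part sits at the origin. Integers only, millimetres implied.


// rung span = 491 - 2*43 = 405
// rung[k] z = 162 + k*260
translate([229, 131, 0]) cube([43, 66, 1186]);
translate([677, 131, 0]) cube([43, 66, 1186]);
translate([272, 131, 162]) cube([405, 66, 34]);
translate([272, 131, 422]) cube([405, 66, 34]);
translate([272, 131, 682]) cube([405, 66, 34]);
translate([272, 131, 942]) cube([405, 66, 34]);


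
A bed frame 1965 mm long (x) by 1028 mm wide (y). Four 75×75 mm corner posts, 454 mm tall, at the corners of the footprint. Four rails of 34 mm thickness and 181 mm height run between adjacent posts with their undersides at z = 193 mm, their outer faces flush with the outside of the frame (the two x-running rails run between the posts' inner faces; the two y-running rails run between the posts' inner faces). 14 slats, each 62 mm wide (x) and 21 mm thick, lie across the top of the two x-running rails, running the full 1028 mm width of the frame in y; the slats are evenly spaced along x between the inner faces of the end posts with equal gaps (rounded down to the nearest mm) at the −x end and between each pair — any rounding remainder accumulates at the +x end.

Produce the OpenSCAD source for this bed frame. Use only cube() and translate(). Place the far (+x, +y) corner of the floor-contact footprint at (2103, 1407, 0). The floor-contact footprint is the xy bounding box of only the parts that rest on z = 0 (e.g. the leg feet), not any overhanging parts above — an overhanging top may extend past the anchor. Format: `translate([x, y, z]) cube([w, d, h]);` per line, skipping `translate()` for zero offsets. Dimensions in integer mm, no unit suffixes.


translate([138, 379, 0]) cube([75, 75, 454]);
translate([138, 1332, 0]) cube([75, 75, 454]);
translate([2028, 379, 0]) cube([75, 75, 454]);
translate([2028, 1332, 0]) cube([75, 75, 454]);
translate([213, 379, 193]) cube([1815, 34, 181]);
translate([213, 1373, 193]) cube([1815, 34, 181]);
translate([138, 454, 193]) cube([34, 878, 181]);
translate([2069, 454, 193]) cube([34, 878, 181]);
translate([276, 379, 374]) cube([62, 1028, 21]);
translate([401, 379, 374]) cube([62, 1028, 21]);
translate([526, 379, 374]) cube([62, 1028, 21]);
translate([651, 379, 374]) cube([62, 1028, 21]);
translate([776, 379, 374]) cube([62, 1028, 21]);
translate([901, 379, 374]) cube([62, 1028, 21]);
translate([1026, 379, 374]) cube([62, 1028, 21]);
translate([1151, 379, 374]) cube([62, 1028, 21]);
translate([1276, 379, 374]) cube([62, 1028, 21]);
translate([1401, 379, 374]) cube([62, 1028, 21]);
translate([1526, 379, 374]) cube([62, 1028, 21]);
translate([1651, 379, 374]) cube([62, 1028, 21]);
translate([1776, 379, 374]) cube([62, 1028, 21]);
translate([1901, 379, 374]) cube([62, 1028, 21]);


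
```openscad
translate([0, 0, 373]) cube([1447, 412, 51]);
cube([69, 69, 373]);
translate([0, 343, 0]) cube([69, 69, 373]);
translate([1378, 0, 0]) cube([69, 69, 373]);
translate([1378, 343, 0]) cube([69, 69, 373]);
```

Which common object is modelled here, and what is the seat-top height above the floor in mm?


A bench. The seat-top height is 424 mm.

A long slab on four corner posts — a bench. The slab sits at z = 373 with thickness 51, so the top is 373 + 51 = 424 mm.


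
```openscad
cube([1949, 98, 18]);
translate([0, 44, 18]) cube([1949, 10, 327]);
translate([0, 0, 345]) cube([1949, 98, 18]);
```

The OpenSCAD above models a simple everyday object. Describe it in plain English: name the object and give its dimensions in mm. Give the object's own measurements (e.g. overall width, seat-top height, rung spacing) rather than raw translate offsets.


An I-beam lying along x, 1949 mm long. Overall section height 363 mm. Two flanges 98 mm wide (y) and 18 mm thick, one on the floor and one at the top; a web 10 mm thick runs between them, centred on the flange width.


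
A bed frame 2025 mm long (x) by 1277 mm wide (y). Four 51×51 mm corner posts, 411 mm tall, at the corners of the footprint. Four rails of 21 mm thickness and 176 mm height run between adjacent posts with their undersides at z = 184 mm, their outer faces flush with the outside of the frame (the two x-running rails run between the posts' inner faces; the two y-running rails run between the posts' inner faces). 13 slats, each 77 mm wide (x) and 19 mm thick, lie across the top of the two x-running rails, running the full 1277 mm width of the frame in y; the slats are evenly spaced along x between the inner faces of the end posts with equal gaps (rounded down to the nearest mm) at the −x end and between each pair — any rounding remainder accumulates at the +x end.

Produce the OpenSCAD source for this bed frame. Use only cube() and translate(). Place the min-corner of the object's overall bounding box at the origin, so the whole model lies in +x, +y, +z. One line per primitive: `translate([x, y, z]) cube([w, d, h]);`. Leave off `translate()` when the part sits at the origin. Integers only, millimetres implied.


// slat z = rail_z + rail_h = 184 + 176 = 360
// slat gap = ⌊(1923 − 13·77) / 14⌋ = 65
cube([51, 51, 411]);
translate([0, 1226, 0]) cube([51, 51, 411]);
translate([1974, 0, 0]) cube([51, 51, 411]);
translate([1974, 1226, 0]) cube([51, 51, 411]);
translate([51, 0, 184]) cube([1923, 21, 176]);
translate([51, 1256, 184]) cube([1923, 21, 176]);
translate([0, 51, 184]) cube([21, 1175, 176]);
translate([2004, 51, 184]) cube([21, 1175, 176]);
translate([116, 0, 360]) cube([77, 1277, 19]);
translate([258, 0, 360]) cube([77, 1277, 19]);
translate([400, 0, 360]) cube([77, 1277, 19]);
translate([542, 0, 360]) cube([77, 1277, 19]);
translate([684, 0, 360]) cube([77, 1277, 19]);
translate([826, 0, 360]) cube([77, 1277, 19]);
translate([968, 0, 360]) cube([77, 1277, 19]);
translate([1110, 0, 360]) cube([77, 1277, 19]);
translate([1252, 0, 360]) cube([77, 1277, 19]);
translate([1394, 0, 360]) cube([77, 1277, 19]);
translate([1536, 0, 360]) cube([77, 1277, 19]);
translate([1678, 0, 360]) cube([77, 1277, 19]);
translate([1820, 0, 360]) cube([77, 1277, 19]);


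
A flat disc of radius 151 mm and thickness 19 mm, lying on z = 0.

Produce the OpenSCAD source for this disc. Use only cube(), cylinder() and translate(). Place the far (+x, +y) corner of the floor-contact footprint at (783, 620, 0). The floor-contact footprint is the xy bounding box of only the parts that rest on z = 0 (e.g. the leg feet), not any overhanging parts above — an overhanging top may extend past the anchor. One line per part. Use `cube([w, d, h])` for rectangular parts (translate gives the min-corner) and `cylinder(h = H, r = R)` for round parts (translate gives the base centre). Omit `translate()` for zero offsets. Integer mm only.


translate([632, 469, 0]) cylinder(h = 19, r = 151);


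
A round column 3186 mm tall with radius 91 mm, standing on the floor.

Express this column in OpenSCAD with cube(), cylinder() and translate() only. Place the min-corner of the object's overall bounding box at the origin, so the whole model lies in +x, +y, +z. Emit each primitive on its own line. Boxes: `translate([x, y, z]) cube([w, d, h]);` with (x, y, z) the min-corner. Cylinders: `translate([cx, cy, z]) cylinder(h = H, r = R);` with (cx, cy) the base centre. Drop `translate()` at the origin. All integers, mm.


translate([91, 91, 0]) cylinder(h = 3186, r = 91);


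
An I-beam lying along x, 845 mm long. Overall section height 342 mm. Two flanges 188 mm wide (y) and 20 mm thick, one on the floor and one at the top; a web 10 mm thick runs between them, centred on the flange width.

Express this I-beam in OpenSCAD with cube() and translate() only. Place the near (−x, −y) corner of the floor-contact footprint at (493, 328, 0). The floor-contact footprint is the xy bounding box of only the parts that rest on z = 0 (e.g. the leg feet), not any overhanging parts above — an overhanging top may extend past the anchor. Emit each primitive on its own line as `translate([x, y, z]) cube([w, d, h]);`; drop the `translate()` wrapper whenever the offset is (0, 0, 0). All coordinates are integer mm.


translate([493, 328, 0]) cube([845, 188, 20]);
translate([493, 417, 20]) cube([845, 10, 302]);
translate([493, 328, 322]) cube([845, 188, 20]);


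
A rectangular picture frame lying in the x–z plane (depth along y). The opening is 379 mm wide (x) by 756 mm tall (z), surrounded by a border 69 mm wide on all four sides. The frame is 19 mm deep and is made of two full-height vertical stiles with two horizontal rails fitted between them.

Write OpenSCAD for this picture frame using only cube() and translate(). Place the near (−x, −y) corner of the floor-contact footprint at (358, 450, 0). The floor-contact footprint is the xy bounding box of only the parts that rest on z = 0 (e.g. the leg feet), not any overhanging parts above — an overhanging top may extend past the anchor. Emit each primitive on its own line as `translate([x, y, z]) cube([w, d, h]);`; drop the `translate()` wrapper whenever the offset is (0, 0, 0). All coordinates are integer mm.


translate([358, 450, 0]) cube([69, 19, 894]);
translate([806, 450, 0]) cube([69, 19, 894]);
translate([427, 450, 0]) cube([379, 19, 69]);
translate([427, 450, 825]) cube([379, 19, 69]);


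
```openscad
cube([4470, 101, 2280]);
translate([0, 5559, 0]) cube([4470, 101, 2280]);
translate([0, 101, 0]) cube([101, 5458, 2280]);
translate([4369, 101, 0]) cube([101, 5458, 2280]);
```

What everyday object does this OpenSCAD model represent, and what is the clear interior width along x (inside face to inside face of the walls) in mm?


A house (or room) frame. The interior width is 4268 mm.

Four 2280 mm walls enclosing a rectangle with no floor or roof — a room or house frame. Outside width is 4470 mm and wall thickness is 101 mm, so the interior width is 4470 − 2 × 101 = 4268 mm.


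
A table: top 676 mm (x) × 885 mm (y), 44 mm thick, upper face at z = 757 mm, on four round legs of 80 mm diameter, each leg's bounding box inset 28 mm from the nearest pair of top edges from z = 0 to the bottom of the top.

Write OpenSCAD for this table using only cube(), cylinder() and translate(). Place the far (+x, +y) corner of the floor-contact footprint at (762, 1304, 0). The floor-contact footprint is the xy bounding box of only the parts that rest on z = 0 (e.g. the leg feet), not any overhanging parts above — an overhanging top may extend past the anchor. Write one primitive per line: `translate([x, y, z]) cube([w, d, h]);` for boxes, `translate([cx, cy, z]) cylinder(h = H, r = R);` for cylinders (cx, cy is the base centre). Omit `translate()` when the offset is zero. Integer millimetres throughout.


translate([114, 447, 713]) cube([676, 885, 44]);
translate([182, 515, 0]) cylinder(h = 713, r = 40);
translate([722, 515, 0]) cylinder(h = 713, r = 40);
translate([182, 1264, 0]) cylinder(h = 713, r = 40);
translate([722, 1264, 0]) cylinder(h = 713, r = 40);


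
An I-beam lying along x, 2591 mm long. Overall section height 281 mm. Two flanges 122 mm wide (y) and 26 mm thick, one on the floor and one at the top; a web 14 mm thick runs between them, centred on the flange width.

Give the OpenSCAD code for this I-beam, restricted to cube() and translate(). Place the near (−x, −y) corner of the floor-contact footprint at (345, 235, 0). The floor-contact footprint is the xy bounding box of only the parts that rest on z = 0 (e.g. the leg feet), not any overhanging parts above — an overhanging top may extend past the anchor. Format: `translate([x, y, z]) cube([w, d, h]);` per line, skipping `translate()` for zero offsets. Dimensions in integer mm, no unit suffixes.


translate([345, 235, 0]) cube([2591, 122, 26]);
translate([345, 289, 26]) cube([2591, 14, 229]);
translate([345, 235, 255]) cube([2591, 122, 26]);


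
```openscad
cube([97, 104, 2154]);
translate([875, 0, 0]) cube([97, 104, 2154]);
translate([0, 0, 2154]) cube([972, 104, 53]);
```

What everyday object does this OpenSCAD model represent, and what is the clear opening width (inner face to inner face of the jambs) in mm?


A door frame. The clear opening width is 778 mm.

Two 2154 mm tall posts with a header on top — a door frame. The left jamb is 97 mm wide at x = 0; the right jamb starts at x = 875. The clear opening is 875 − 97 = 778 mm.


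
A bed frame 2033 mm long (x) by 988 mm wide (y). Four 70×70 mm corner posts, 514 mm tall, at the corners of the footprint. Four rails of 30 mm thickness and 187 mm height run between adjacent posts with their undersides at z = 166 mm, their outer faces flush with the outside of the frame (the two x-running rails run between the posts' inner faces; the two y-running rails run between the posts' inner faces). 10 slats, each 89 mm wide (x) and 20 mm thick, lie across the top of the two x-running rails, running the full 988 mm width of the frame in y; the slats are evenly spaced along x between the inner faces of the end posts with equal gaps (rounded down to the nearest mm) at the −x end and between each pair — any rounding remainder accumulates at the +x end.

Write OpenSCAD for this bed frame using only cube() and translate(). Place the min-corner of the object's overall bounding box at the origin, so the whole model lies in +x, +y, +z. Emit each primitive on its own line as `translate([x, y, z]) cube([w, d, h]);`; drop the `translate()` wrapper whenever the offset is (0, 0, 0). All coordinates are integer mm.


cube([70, 70, 514]);
translate([0, 918, 0]) cube([70, 70, 514]);
translate([1963, 0, 0]) cube([70, 70, 514]);
translate([1963, 918, 0]) cube([70, 70, 514]);
translate([70, 0, 166]) cube([1893, 30, 187]);
translate([70, 958, 166]) cube([1893, 30, 187]);
translate([0, 70, 166]) cube([30, 848, 187]);
translate([2003, 70, 166]) cube([30, 848, 187]);
translate([161, 0, 353]) cube([89, 988, 20]);
translate([341, 0, 353]) cube([89, 988, 20]);
translate([521, 0, 353]) cube([89, 988, 20]);
translate([701, 0, 353]) cube([89, 988, 20]);
translate([881, 0, 353]) cube([89, 988, 20]);
translate([1061, 0, 353]) cube([89, 988, 20]);
translate([1241, 0, 353]) cube([89, 988, 20]);
translate([1421, 0, 353]) cube([89, 988, 20]);
translate([1601, 0, 353]) cube([89, 988, 20]);
translate([1781, 0, 353]) cube([89, 988, 20]);


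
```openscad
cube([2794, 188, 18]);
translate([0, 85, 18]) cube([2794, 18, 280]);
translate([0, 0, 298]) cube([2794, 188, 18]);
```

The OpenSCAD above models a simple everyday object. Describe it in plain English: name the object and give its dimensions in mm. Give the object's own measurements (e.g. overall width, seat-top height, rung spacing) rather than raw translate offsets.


An I-beam lying along x, 2794 mm long. Overall section height 316 mm. Two flanges 188 mm wide (y) and 18 mm thick, one on the floor and one at the top; a web 18 mm thick runs between them, centred on the flange width.


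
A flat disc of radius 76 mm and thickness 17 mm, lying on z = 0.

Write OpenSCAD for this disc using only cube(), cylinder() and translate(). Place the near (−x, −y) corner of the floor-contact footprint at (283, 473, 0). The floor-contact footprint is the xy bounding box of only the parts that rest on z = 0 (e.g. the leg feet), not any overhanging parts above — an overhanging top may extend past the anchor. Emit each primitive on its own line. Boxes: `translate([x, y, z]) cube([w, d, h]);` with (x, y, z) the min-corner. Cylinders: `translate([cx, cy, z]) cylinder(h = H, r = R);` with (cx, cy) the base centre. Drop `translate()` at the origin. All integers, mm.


translate([359, 549, 0]) cylinder(h = 17, r = 76);


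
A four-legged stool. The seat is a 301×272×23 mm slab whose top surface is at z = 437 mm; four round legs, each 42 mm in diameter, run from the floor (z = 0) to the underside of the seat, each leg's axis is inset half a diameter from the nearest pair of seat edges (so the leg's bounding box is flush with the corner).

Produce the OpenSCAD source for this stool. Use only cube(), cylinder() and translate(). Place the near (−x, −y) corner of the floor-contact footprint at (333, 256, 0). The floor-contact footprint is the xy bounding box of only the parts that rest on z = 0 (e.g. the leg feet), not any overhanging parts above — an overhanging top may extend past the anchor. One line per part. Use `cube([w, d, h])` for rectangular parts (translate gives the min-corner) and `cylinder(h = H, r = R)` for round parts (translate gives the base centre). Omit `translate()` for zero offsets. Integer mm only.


translate([333, 256, 414]) cube([301, 272, 23]);
translate([354, 277, 0]) cylinder(h = 414, r = 21);
translate([613, 277, 0]) cylinder(h = 414, r = 21);
translate([354, 507, 0]) cylinder(h = 414, r = 21);
translate([613, 507, 0]) cylinder(h = 414, r = 21);


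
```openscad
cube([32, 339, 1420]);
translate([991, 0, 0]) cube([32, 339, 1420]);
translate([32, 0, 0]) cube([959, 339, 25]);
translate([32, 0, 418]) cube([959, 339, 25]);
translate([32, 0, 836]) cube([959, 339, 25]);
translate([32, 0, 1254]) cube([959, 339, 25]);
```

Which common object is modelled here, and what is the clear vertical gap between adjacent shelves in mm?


A bookshelf. The clear shelf gap is 393 mm.

Two tall side panels with 4 horizontal boards between them — a bookshelf. The first two shelf undersides are at z = 0 and z = 418; with shelf thickness 25, the clear gap is 418 − 0 − 25 = 393 mm.


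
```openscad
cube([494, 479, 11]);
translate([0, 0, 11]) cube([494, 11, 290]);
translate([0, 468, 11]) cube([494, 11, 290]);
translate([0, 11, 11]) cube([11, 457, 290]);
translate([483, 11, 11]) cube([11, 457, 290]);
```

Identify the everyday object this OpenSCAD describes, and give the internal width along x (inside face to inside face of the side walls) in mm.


An open box. The internal width is 472 mm.

A 494×479 base slab with four walls standing on it — an open box. The base is 494 mm wide and the walls are 11 mm thick, so the internal width is 494 − 2 × 11 = 472 mm.


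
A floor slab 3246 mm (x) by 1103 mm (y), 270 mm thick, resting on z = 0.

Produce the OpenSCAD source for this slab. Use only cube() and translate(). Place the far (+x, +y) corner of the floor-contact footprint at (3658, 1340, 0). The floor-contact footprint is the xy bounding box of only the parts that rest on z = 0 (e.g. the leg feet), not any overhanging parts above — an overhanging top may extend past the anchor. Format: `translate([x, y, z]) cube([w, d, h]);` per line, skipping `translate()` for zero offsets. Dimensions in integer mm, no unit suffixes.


translate([412, 237, 0]) cube([3246, 1103, 270]);


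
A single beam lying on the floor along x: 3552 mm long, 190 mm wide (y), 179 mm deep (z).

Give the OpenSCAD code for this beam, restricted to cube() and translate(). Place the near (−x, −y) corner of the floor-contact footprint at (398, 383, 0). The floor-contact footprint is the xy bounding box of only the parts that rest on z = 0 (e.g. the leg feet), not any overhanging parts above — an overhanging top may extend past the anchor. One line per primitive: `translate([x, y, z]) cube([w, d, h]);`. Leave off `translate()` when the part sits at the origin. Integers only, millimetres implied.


translate([398, 383, 0]) cube([3552, 190, 179]);


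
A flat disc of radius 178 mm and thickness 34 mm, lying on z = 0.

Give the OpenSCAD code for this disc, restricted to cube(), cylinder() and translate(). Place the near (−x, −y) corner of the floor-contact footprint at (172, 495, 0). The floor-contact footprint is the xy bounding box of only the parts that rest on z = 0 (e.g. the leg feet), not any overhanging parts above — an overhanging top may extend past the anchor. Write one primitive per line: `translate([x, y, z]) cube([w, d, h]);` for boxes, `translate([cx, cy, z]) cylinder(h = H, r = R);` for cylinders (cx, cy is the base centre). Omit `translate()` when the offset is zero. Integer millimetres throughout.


translate([350, 673, 0]) cylinder(h = 34, r = 178);


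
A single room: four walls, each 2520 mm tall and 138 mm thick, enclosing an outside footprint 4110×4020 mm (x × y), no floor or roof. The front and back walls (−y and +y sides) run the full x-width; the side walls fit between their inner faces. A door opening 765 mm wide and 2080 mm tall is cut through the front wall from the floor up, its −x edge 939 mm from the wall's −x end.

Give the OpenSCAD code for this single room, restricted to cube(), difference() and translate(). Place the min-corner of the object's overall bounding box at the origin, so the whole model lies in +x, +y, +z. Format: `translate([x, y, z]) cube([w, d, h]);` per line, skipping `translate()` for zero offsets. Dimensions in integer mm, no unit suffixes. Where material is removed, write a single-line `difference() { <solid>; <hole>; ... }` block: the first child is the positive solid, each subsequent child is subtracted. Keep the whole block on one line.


difference() { cube([4110, 138, 2520]); translate([939, 0, 0]) cube([765, 138, 2080]); }
translate([0, 3882, 0]) cube([4110, 138, 2520]);
translate([0, 138, 0]) cube([138, 3744, 2520]);
translate([3972, 138, 0]) cube([138, 3744, 2520]);


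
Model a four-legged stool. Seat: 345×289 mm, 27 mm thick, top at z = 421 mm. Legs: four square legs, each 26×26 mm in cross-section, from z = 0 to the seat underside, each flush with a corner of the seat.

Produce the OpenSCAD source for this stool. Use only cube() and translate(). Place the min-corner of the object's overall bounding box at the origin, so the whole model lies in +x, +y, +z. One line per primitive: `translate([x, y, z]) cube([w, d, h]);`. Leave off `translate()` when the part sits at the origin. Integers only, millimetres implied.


translate([0, 0, 394]) cube([345, 289, 27]);
cube([26, 26, 394]);
translate([319, 0, 0]) cube([26, 26, 394]);
translate([0, 263, 0]) cube([26, 26, 394]);
translate([319, 263, 0]) cube([26, 26, 394]);


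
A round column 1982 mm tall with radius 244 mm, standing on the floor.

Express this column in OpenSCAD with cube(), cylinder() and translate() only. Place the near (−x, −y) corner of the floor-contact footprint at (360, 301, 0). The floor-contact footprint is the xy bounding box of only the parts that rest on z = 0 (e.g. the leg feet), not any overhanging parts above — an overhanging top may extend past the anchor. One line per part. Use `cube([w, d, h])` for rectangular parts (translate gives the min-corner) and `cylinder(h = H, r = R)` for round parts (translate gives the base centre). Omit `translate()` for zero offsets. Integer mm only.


translate([604, 545, 0]) cylinder(h = 1982, r = 244);


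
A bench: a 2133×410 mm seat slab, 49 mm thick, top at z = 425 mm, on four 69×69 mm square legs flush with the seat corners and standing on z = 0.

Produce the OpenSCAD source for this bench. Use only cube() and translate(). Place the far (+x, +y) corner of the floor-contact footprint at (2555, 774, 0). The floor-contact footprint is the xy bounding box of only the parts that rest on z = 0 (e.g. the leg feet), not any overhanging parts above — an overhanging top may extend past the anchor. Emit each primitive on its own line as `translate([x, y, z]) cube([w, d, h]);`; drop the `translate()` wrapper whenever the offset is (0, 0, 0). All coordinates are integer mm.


translate([422, 364, 376]) cube([2133, 410, 49]);
translate([422, 364, 0]) cube([69, 69, 376]);
translate([422, 705, 0]) cube([69, 69, 376]);
translate([2486, 364, 0]) cube([69, 69, 376]);
translate([2486, 705, 0]) cube([69, 69, 376]);
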